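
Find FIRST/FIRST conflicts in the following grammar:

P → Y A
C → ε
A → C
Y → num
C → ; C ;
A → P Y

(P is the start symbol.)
A FIRST/FIRST conflict occurs when two productions N → α and N → β for the same non-terminal have FIRST(α) ∩ FIRST(β) ≠ ∅ (with ε ∈ FIRST of a nullable right-hand side, so two nullable alternatives also conflict).

FIRST sets of the non-terminals at (or reachable through a nullable prefix from) the front of some alternative:
  FIRST(C) = { ';', ε }
  FIRST(P) = { 'num' }

Productions for C:
  C → ε: FIRST = { ε }
  C → ; C ;: FIRST = { ';' }
Productions for A:
  A → C: FIRST = { ';', ε }
  A → P Y: FIRST = { 'num' }
P, Y have only one production, so no FIRST/FIRST conflict is possible there.

All alternatives of each non-terminal have pairwise disjoint FIRST sets.

Answer: No FIRST/FIRST conflicts.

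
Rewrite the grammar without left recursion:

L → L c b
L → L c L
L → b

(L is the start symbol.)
L → b L'
L' → c b L'
L' → c L L'
L' → ε

L is directly left-recursive. The standard transformation for
  A → A α₁ | ... | A α_m | β₁ | ... | β_n
is
  A  → β₁ A' | ... | β_n A'
  A' → α₁ A' | ... | α_m A' | ε

L → b becomes L → b L'
L → L c b becomes L' → c b L'
L → L c L becomes L' → c L L'
Add L' → ε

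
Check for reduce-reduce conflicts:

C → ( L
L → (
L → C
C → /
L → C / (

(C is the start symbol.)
No reduce-reduce conflicts

A reduce-reduce conflict occurs when an LR(0) state has two complete items [A → α .] and [B → β .] — both call for a reduction, and with no lookahead the parser cannot choose between them.

Augment with C' → C and build the canonical LR(0) collection (I0 = CLOSURE({[C' → . C]}), then GOTO on every symbol after a dot until no new states appear). It has 9 states:
  I0: { [C → . ( L], [C → . /], [C' → . C] }  — shift
  I1: { [C → ( . L], [C → . ( L], [C → . /], [L → . (], [L → . C / (], [L → . C] }  — shift
  I2: { [C → / .] }  — reduce
  I3: { [C' → C .] }  — accept
  I4: { [C → ( . L], [C → . ( L], [C → . /], [L → ( .], [L → . (], [L → . C / (], [L → . C] }  — shift, reduce
  I5: { [L → C . / (], [L → C .] }  — shift, reduce
  I6: { [C → ( L .] }  — reduce
  I7: { [L → C / . (] }  — shift
  I8: { [L → C / ( .] }  — reduce

No state contains more than one complete item.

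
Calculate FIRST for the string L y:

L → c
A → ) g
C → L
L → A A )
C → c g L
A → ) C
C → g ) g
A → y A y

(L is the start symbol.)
FIRST sets of the non-terminals involved (from the grammar, by fixed-point iteration):
  FIRST(L) = { ')', 'c', 'y' }

To compute FIRST(L y), process the symbols left to right:
Symbol L is a non-terminal. Add FIRST(L) \ {ε} = { ')', 'c', 'y' }
L is not nullable (ε ∉ FIRST(L)), so stop here.
FIRST(L y) = { ')', 'c', 'y' }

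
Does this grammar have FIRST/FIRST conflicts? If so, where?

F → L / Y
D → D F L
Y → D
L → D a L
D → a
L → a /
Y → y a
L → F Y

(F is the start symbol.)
Yes. D → D F L / D → a on { 'a' }; L → D a L / L → a '/' on { 'a' }; L → D a L / L → F Y on { 'a' }; L → a '/' / L → F Y on { 'a' }

FIRST sets of the non-terminals at (or reachable through a nullable prefix from) the front of some alternative:
  FIRST(D) = { 'a' }
  FIRST(F) = { 'a' }

Productions for D:
  D → D F L: FIRST = { 'a' }
  D → a: FIRST = { 'a' }
Productions for Y:
  Y → D: FIRST = { 'a' }
  Y → y a: FIRST = { 'y' }
Productions for L:
  L → D a L: FIRST = { 'a' }
  L → a /: FIRST = { 'a' }
  L → F Y: FIRST = { 'a' }
F has only one production, so no FIRST/FIRST conflict is possible there.

Conflict for D: D → D F L and D → a
  Overlap: { 'a' }
Conflict for L: L → D a L and L → a /
  Overlap: { 'a' }
Conflict for L: L → D a L and L → F Y
  Overlap: { 'a' }
Conflict for L: L → a / and L → F Y
  Overlap: { 'a' }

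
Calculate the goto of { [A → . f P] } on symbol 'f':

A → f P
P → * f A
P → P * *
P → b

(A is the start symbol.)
GOTO(I, 'f') = CLOSURE({ [A → αX.β] : [A → α.Xβ] ∈ I, X = 'f' })

Items with dot before 'f', with the dot advanced:
  [A → . f P] → [A → f . P]
Closure of the advanced items:
  [A → f . P] has the dot before P: add [P → . * f A], [P → . P * *], [P → . b]

GOTO = { [A → f . P], [P → . * f A], [P → . P * *], [P → . b] }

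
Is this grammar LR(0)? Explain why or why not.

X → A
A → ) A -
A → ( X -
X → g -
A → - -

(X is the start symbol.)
A grammar is LR(0) if no state in the canonical LR(0) collection has:
  - both a shift item (dot before a terminal) and a complete item (shift-reduce conflict), or
  - two or more complete items (reduce-reduce conflict; the accept item [X' → X .] counts as a complete item here).

Augment with X' → X and build the canonical LR(0) collection (I0 = CLOSURE({[X' → . X]}), then GOTO on every symbol after a dot until no new states appear). It has 13 states:
  I0: { [A → . ( X -], [A → . ) A -], [A → . - -], [X → . A], [X → . g -], [X' → . X] }  — shift
  I1: { [A → ( . X -], [A → . ( X -], [A → . ) A -], [A → . - -], [X → . A], [X → . g -] }  — shift
  I2: { [A → ) . A -], [A → . ( X -], [A → . ) A -], [A → . - -] }  — shift
  I3: { [A → - . -] }  — shift
  I4: { [X → A .] }  — reduce
  I5: { [X' → X .] }  — accept
  I6: { [X → g . -] }  — shift
  I7: { [X → g - .] }  — reduce
  I8: { [A → - - .] }  — reduce
  I9: { [A → ) A . -] }  — shift
  I10: { [A → ) A - .] }  — reduce
  I11: { [A → ( X . -] }  — shift
  I12: { [A → ( X - .] }  — reduce

Every state is either a pure shift/goto state or contains exactly one complete item and nothing to shift — no conflicts. The grammar is LR(0).

Answer: Yes, the grammar is LR(0)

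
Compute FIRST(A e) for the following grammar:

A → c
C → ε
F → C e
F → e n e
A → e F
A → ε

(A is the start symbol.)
{ 'c', 'e' }

FIRST sets of the non-terminals involved (from the grammar, by fixed-point iteration):
  FIRST(A) = { 'c', 'e', ε }

To compute FIRST(A e), process the symbols left to right:
Symbol A is a non-terminal. Add FIRST(A) \ {ε} = { 'c', 'e' }
A is nullable (ε ∈ FIRST(A)), continue to the next symbol.
Symbol e is a terminal. Add 'e' and stop.
FIRST(A e) = { 'c', 'e' }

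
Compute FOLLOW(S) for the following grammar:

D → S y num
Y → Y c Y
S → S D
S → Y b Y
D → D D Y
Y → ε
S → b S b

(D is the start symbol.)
In D → S y num: S is followed by y num, add FIRST(y num) \ {ε} = { 'y' }
In S → S D: S is followed by D, add FIRST(D) \ {ε} = { 'b', 'c' }
In S → b S b: S is followed by b, add FIRST(b) \ {ε} = { 'b' }

Taking the union: FOLLOW(S) = { 'b', 'c', 'y' }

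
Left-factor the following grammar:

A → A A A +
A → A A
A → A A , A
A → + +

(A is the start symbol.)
Left-factoring transforms A → αβ₁ | αβ₂ into A → αA' and A' → β₁ | β₂
(α is the longest common prefix among the alternatives). Repeat until
no nonterminal has two alternatives with a common prefix.

Round 1: A has alternatives sharing prefix 'A A'. Introduce A': A → A A A'
  Add: A' → A +
  Add: A' → ε
  Add: A' → , A

No remaining common prefixes — done.

Resulting grammar:
A → A A A'
A' → A +
A' → ε
A' → , A
A → + +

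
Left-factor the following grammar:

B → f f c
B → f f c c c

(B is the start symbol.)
Left-factoring transforms A → αβ₁ | αβ₂ into A → αA' and A' → β₁ | β₂
(α is the longest common prefix among the alternatives). Repeat until
no nonterminal has two alternatives with a common prefix.

Round 1: B has alternatives sharing prefix 'f f c'. Introduce B': B → f f c B'
  Add: B' → ε
  Add: B' → c c

No remaining common prefixes — done.

Resulting grammar:
B → f f c B'
B' → ε
B' → c c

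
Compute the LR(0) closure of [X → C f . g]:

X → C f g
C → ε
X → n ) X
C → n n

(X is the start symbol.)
{ [X → C f . g] }

To compute CLOSURE, for each item [A → α.Bβ] where B is a non-terminal, add [B → .γ] for all productions B → γ; repeat for the newly added items until nothing changes.

Start with: [X → C f . g]
The dot precedes the terminal g, so nothing is added.

CLOSURE = { [X → C f . g] }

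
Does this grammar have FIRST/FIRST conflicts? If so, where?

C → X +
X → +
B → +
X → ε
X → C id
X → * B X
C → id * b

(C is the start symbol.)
FIRST sets of the non-terminals at (or reachable through a nullable prefix from) the front of some alternative:
  FIRST(X) = { '*', '+', 'id', ε }
  FIRST(C) = { '*', '+', 'id' }

Productions for C:
  C → X +: FIRST = { '*', '+', 'id' }
  C → id * b: FIRST = { 'id' }
Productions for X:
  X → +: FIRST = { '+' }
  X → ε: FIRST = { ε }
  X → C id: FIRST = { '*', '+', 'id' }
  X → * B X: FIRST = { '*' }
B has only one production, so no FIRST/FIRST conflict is possible there.

Conflict for C: C → X + and C → id * b
  Overlap: { 'id' }
Conflict for X: X → + and X → C id
  Overlap: { '+' }
Conflict for X: X → C id and X → * B X
  Overlap: { '*' }

Answer: Yes. C → X '+' / C → id '*' b on { 'id' }; X → '+' / X → C id on { '+' }; X → C id / X → '*' B X on { '*' }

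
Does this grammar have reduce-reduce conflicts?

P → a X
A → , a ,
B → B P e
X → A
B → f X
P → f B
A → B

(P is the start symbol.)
No reduce-reduce conflicts

A reduce-reduce conflict occurs when an LR(0) state has two complete items [A → α .] and [B → β .] — both call for a reduction, and with no lookahead the parser cannot choose between them.

Augment with P' → P and build the canonical LR(0) collection (I0 = CLOSURE({[P' → . P]}), then GOTO on every symbol after a dot until no new states appear). It has 15 states:
  I0: { [P → . a X], [P → . f B], [P' → . P] }  — shift
  I1: { [P' → P .] }  — accept
  I2: { [A → . , a ,], [A → . B], [B → . B P e], [B → . f X], [P → a . X], [X → . A] }  — shift
  I3: { [B → . B P e], [B → . f X], [P → f . B] }  — shift
  I4: { [B → B . P e], [P → . a X], [P → . f B], [P → f B .] }  — shift, reduce
  I5: { [A → . , a ,], [A → . B], [B → . B P e], [B → . f X], [B → f . X], [X → . A] }  — shift
  I6: { [A → , . a ,] }  — shift
  I7: { [X → A .] }  — reduce
  I8: { [A → B .], [B → B . P e], [P → . a X], [P → . f B] }  — shift, reduce
  I9: { [B → f X .] }  — reduce
  I10: { [B → B P . e] }  — shift
  I11: { [B → B P e .] }  — reduce
  I12: { [A → , a . ,] }  — shift
  I13: { [A → , a , .] }  — reduce
  I14: { [P → a X .] }  — reduce

No state contains more than one complete item.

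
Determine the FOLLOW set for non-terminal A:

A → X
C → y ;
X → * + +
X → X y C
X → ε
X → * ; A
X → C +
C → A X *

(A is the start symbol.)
To compute FOLLOW(A), find every occurrence of A on a right-hand side N → α A β: add FIRST(β) \ {ε}, and if β is empty or nullable also add FOLLOW(N). Iterate to a fixed point.

A is the start symbol, so $ ∈ FOLLOW(A).
In X → * ; A: A is at the end, add FOLLOW(X)
In C → A X *: A is followed by X '*', add FIRST(X '*') \ {ε} = { '*', 'y' }

The FOLLOW sets referred to above (computed the same way, to a fixed point):
  FOLLOW(X) = { $, '*', 'y' }

Taking the union: FOLLOW(A) = { $, '*', 'y' }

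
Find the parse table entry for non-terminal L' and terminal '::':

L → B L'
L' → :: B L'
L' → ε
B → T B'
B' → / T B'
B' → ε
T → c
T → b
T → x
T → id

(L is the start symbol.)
L' → :: B L'

To find M[L', '::'], we find productions for L' where '::' is in the predict set (PREDICT(N → α) = (FIRST(α) \ {ε}) ∪ (FOLLOW(N) if α ⇒* ε)).

Relevant sets:
  FOLLOW(L') = { $ }

L' → :: B L': PREDICT = { '::' }
  '::' is in predict set, so this production goes in M[L', '::']
L' → ε: PREDICT = { $ }

M[L', '::'] = L' → :: B L'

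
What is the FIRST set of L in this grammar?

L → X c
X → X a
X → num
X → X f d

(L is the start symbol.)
FIRST sets of the other non-terminals involved (by the same procedure, iterated to a fixed point):
  FIRST(X) = { 'num' }

From L → X c:
  - X is a non-terminal: add FIRST(X) \ {ε} = { 'num' }
    X is not nullable, so stop

Collecting: FIRST(L) = { 'num' }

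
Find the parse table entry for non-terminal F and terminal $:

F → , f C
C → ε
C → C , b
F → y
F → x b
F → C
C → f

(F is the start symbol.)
F → C

To find M[F, $], we find productions for F where $ is in the predict set (PREDICT(N → α) = (FIRST(α) \ {ε}) ∪ (FOLLOW(N) if α ⇒* ε)).

Relevant sets:
  FIRST(C) = { ',', 'f', ε }
  FOLLOW(F) = { $ }

F → , f C: PREDICT = { ',' }
F → y: PREDICT = { 'y' }
F → x b: PREDICT = { 'x' }
F → C: PREDICT = { $, ',', 'f' }
  $ is in predict set, so this production goes in M[F, $]

M[F, $] = F → C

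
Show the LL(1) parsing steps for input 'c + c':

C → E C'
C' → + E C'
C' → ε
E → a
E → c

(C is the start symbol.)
LL(1) parsing maintains a stack (initially the start symbol over $) and the input. At each step: if the stack top is a terminal, match it against the current input token; if it is a non-terminal N, replace it with the RHS of M[N, lookahead] (the unique production whose predict set contains the lookahead).

Stack is shown with the top on the left.

Stack     Input    Action
-------------------------
C $       c + c $  output C → E C'
E C' $    c + c $  output E → c
c C' $    c + c $  match 'c'
C' $      + c $    output C' → + E C'
+ E C' $  + c $    match '+'
E C' $    c $      output E → c
c C' $    c $      match 'c'
C' $      $        output C' → ε
$         $        accept

The string is accepted.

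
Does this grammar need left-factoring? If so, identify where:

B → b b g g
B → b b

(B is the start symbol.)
Left-factoring is needed when two productions for the same non-terminal
share a common prefix on the right-hand side.

Productions for B:
  B → b b g g
  B → b b

Found common prefix 'b b' in productions for B

Answer: Yes, B has productions with common prefix 'b b'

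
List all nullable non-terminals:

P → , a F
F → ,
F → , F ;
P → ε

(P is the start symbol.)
{ 'P' }

ε-productions: P → ε
So P is immediately nullable.
No further non-terminal can be added: every production for the remaining non-terminals contains a terminal or a non-nullable non-terminal.
Nullable = { 'P' }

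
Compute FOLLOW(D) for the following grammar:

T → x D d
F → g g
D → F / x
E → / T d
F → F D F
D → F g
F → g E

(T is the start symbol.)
To compute FOLLOW(D), find every occurrence of D on a right-hand side N → α D β: add FIRST(β) \ {ε}, and if β is empty or nullable also add FOLLOW(N). Iterate to a fixed point.

In T → x D d: D is followed by d, add FIRST(d) \ {ε} = { 'd' }
In F → F D F: D is followed by F, add FIRST(F) \ {ε} = { 'g' }

Taking the union: FOLLOW(D) = { 'd', 'g' }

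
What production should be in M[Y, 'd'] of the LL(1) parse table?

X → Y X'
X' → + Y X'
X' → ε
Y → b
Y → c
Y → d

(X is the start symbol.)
To find M[Y, 'd'], we find productions for Y where 'd' is in the predict set (PREDICT(N → α) = (FIRST(α) \ {ε}) ∪ (FOLLOW(N) if α ⇒* ε)).

Y → b: PREDICT = { 'b' }
Y → c: PREDICT = { 'c' }
Y → d: PREDICT = { 'd' }
  'd' is in predict set, so this production goes in M[Y, 'd']

M[Y, 'd'] = Y → d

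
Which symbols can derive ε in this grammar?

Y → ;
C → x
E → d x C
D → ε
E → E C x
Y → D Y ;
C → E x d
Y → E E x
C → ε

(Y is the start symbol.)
A non-terminal is nullable if it can derive ε (the empty string): either it has an ε-production, or it has a production whose right-hand side consists entirely of nullable non-terminals.

ε-productions: D → ε, C → ε
So D, C are immediately nullable.
No further non-terminal can be added: every production for the remaining non-terminals contains a terminal or a non-nullable non-terminal.
Nullable = { 'C', 'D' }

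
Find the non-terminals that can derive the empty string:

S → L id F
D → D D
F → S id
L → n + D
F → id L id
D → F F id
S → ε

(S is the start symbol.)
{ 'S' }

A non-terminal is nullable if it can derive ε (the empty string): either it has an ε-production, or it has a production whose right-hand side consists entirely of nullable non-terminals.

ε-productions: S → ε
So S is immediately nullable.
No further non-terminal can be added: every production for the remaining non-terminals contains a terminal or a non-nullable non-terminal.
Nullable = { 'S' }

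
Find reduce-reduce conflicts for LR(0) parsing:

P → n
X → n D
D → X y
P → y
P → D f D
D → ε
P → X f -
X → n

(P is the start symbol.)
Yes — I4: [D → .] vs [P → n .]; I8: [D → .] vs [X → n .]

Augment with P' → P and build the canonical LR(0) collection (I0 = CLOSURE({[P' → . P]}), then GOTO on every symbol after a dot until no new states appear). It has 14 states:
  I0: { [D → . X y], [D → .], [P → . D f D], [P → . X f -], [P → . n], [P → . y], [P' → . P], [X → . n D], [X → . n] }  — shift, reduce
  I1: { [P → D . f D] }  — shift
  I2: { [P' → P .] }  — accept
  I3: { [D → X . y], [P → X . f -] }  — shift
  I4: { [D → . X y], [D → .], [P → n .], [X → . n D], [X → . n], [X → n . D], [X → n .] }  — shift, 3 reduces
  I5: { [P → y .] }  — reduce
  I6: { [X → n D .] }  — reduce
  I7: { [D → X . y] }  — shift
  I8: { [D → . X y], [D → .], [X → . n D], [X → . n], [X → n . D], [X → n .] }  — shift, 2 reduces
  I9: { [D → X y .] }  — reduce
  I10: { [P → X f . -] }  — shift
  I11: { [P → X f - .] }  — reduce
  I12: { [D → . X y], [D → .], [P → D f . D], [X → . n D], [X → . n] }  — shift, reduce
  I13: { [P → D f D .] }  — reduce

I4 contains complete items [D → .], [P → n .], [X → n .] — reduce-reduce conflict.
I8 contains complete items [D → .], [X → n .] — reduce-reduce conflict.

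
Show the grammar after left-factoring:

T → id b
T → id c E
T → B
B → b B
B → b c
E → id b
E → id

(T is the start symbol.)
T → id T'
T' → b
T' → c E
T → B
B → b B'
B' → B
B' → c
E → id E'
E' → b
E' → ε

Left-factoring transforms A → αβ₁ | αβ₂ into A → αA' and A' → β₁ | β₂
(α is the longest common prefix among the alternatives). Repeat until
no nonterminal has two alternatives with a common prefix.

Round 1: T has alternatives sharing prefix 'id'. Introduce T': T → id T'
  Add: T' → b
  Add: T' → c E

Round 2: B has alternatives sharing prefix 'b'. Introduce B': B → b B'
  Add: B' → B
  Add: B' → c

Round 3: E has alternatives sharing prefix 'id'. Introduce E': E → id E'
  Add: E' → b
  Add: E' → ε

No remaining common prefixes — done.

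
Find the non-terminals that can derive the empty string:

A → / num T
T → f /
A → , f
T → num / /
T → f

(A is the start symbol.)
None

There are no ε-productions, so no non-terminal can derive ε.
No non-terminals are nullable.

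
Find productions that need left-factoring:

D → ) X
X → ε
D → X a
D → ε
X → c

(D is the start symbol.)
Left-factoring is needed when two productions for the same non-terminal
share a common prefix on the right-hand side.

Productions for D:
  D → ) X
  D → X a
  D → ε
Productions for X:
  X → ε
  X → c

No common prefixes found.

Answer: No, left-factoring is not needed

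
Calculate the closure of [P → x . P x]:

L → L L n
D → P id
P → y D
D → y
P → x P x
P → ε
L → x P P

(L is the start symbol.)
To compute CLOSURE, for each item [A → α.Bβ] where B is a non-terminal, add [B → .γ] for all productions B → γ; repeat for the newly added items until nothing changes.

Start with: [P → x . P x]
  [P → x . P x] has the dot before P: add [P → . y D], [P → . x P x], [P → .]
No further items can be added.

CLOSURE = { [P → . x P x], [P → . y D], [P → .], [P → x . P x] }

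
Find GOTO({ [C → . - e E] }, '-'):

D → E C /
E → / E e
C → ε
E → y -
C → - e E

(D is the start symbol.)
GOTO(I, '-') = CLOSURE({ [A → αX.β] : [A → α.Xβ] ∈ I, X = '-' })

Items with dot before '-', with the dot advanced:
  [C → . - e E] → [C → - . e E]
Closure adds nothing (no advanced item has the dot before a non-terminal).

GOTO = { [C → - . e E] }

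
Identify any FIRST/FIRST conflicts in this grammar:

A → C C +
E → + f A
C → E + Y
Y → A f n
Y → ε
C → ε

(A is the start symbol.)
No FIRST/FIRST conflicts.

FIRST sets of the non-terminals at (or reachable through a nullable prefix from) the front of some alternative:
  FIRST(E) = { '+' }
  FIRST(A) = { '+' }

Productions for C:
  C → E + Y: FIRST = { '+' }
  C → ε: FIRST = { ε }
Productions for Y:
  Y → A f n: FIRST = { '+' }
  Y → ε: FIRST = { ε }
A, E have only one production, so no FIRST/FIRST conflict is possible there.

All alternatives of each non-terminal have pairwise disjoint FIRST sets.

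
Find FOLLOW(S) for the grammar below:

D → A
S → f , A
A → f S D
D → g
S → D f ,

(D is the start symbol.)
{ 'f', 'g' }

To compute FOLLOW(S), find every occurrence of S on a right-hand side N → α S β: add FIRST(β) \ {ε}, and if β is empty or nullable also add FOLLOW(N). Iterate to a fixed point.

In A → f S D: S is followed by D, add FIRST(D) \ {ε} = { 'f', 'g' }

Taking the union: FOLLOW(S) = { 'f', 'g' }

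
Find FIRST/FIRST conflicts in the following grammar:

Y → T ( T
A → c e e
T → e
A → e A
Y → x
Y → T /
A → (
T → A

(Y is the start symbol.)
Yes. Y → T '(' T / Y → T '/' on { '(', 'c', 'e' }; T → e / T → A on { 'e' }

A FIRST/FIRST conflict occurs when two productions N → α and N → β for the same non-terminal have FIRST(α) ∩ FIRST(β) ≠ ∅ (with ε ∈ FIRST of a nullable right-hand side, so two nullable alternatives also conflict).

FIRST sets of the non-terminals at (or reachable through a nullable prefix from) the front of some alternative:
  FIRST(T) = { '(', 'c', 'e' }
  FIRST(A) = { '(', 'c', 'e' }

Productions for Y:
  Y → T ( T: FIRST = { '(', 'c', 'e' }
  Y → x: FIRST = { 'x' }
  Y → T /: FIRST = { '(', 'c', 'e' }
Productions for A:
  A → c e e: FIRST = { 'c' }
  A → e A: FIRST = { 'e' }
  A → (: FIRST = { '(' }
Productions for T:
  T → e: FIRST = { 'e' }
  T → A: FIRST = { '(', 'c', 'e' }

Conflict for Y: Y → T ( T and Y → T /
  Overlap: { '(', 'c', 'e' }
Conflict for T: T → e and T → A
  Overlap: { 'e' }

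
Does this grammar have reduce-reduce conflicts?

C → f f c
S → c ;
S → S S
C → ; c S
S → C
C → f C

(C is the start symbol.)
No reduce-reduce conflicts

Augment with C' → C and build the canonical LR(0) collection (I0 = CLOSURE({[C' → . C]}), then GOTO on every symbol after a dot until no new states appear). It has 13 states:
  I0: { [C → . ; c S], [C → . f C], [C → . f f c], [C' → . C] }  — shift
  I1: { [C → ; . c S] }  — shift
  I2: { [C' → C .] }  — accept
  I3: { [C → . ; c S], [C → . f C], [C → . f f c], [C → f . C], [C → f . f c] }  — shift
  I4: { [C → f C .] }  — reduce
  I5: { [C → . ; c S], [C → . f C], [C → . f f c], [C → f . C], [C → f . f c], [C → f f . c] }  — shift
  I6: { [C → f f c .] }  — reduce
  I7: { [C → . ; c S], [C → . f C], [C → . f f c], [C → ; c . S], [S → . C], [S → . S S], [S → . c ;] }  — shift
  I8: { [S → C .] }  — reduce
  I9: { [C → . ; c S], [C → . f C], [C → . f f c], [C → ; c S .], [S → . C], [S → . S S], [S → . c ;], [S → S . S] }  — shift, reduce
  I10: { [S → c . ;] }  — shift
  I11: { [S → c ; .] }  — reduce
  I12: { [C → . ; c S], [C → . f C], [C → . f f c], [S → . C], [S → . S S], [S → . c ;], [S → S . S], [S → S S .] }  — shift, reduce

No state contains more than one complete item.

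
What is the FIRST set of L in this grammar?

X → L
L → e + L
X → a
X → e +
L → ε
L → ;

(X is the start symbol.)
From L → e + L:
  - e is a terminal: add 'e' and stop
From L → ε:
  - ε-production, so ε ∈ FIRST(L)
From L → ;:
  - ';' is a terminal: add ';' and stop

Collecting: FIRST(L) = { ';', 'e', ε }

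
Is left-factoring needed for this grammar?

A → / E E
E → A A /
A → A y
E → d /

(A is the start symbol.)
No, left-factoring is not needed

Left-factoring is needed when two productions for the same non-terminal
share a common prefix on the right-hand side.

Productions for A:
  A → / E E
  A → A y
Productions for E:
  E → A A /
  E → d /

No common prefixes found.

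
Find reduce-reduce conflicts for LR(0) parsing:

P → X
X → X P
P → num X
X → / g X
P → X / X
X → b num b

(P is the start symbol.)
No reduce-reduce conflicts

A reduce-reduce conflict occurs when an LR(0) state has two complete items [A → α .] and [B → β .] — both call for a reduction, and with no lookahead the parser cannot choose between them.

Augment with P' → P and build the canonical LR(0) collection (I0 = CLOSURE({[P' → . P]}), then GOTO on every symbol after a dot until no new states appear). It has 14 states:
  I0: { [P → . X / X], [P → . X], [P → . num X], [P' → . P], [X → . / g X], [X → . X P], [X → . b num b] }  — shift
  I1: { [X → / . g X] }  — shift
  I2: { [P' → P .] }  — accept
  I3: { [P → . X / X], [P → . X], [P → . num X], [P → X . / X], [P → X .], [X → . / g X], [X → . X P], [X → . b num b], [X → X . P] }  — shift, reduce
  I4: { [X → b . num b] }  — shift
  I5: { [P → num . X], [X → . / g X], [X → . X P], [X → . b num b] }  — shift
  I6: { [P → . X / X], [P → . X], [P → . num X], [P → num X .], [X → . / g X], [X → . X P], [X → . b num b], [X → X . P] }  — shift, reduce
  I7: { [X → X P .] }  — reduce
  I8: { [X → b num . b] }  — shift
  I9: { [X → b num b .] }  — reduce
  I10: { [P → X / . X], [X → . / g X], [X → . X P], [X → . b num b], [X → / . g X] }  — shift
  I11: { [P → . X / X], [P → . X], [P → . num X], [P → X / X .], [X → . / g X], [X → . X P], [X → . b num b], [X → X . P] }  — shift, reduce
  I12: { [X → . / g X], [X → . X P], [X → . b num b], [X → / g . X] }  — shift
  I13: { [P → . X / X], [P → . X], [P → . num X], [X → . / g X], [X → . X P], [X → . b num b], [X → / g X .], [X → X . P] }  — shift, reduce

No state contains more than one complete item.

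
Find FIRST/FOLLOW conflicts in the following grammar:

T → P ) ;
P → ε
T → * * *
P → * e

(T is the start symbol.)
No FIRST/FOLLOW conflicts.

Nullable non-terminals: P.

P: nullable alternative(s) P → ε; FOLLOW(P) = { ')' }
  P → ε: FIRST \ {ε} = { } — this is the only nullable alternative, skip
  P → * e: FIRST \ {ε} = { '*' } — disjoint from FOLLOW(P)

T has no nullable alternative, so no FIRST/FOLLOW check is needed there.

No FIRST/FOLLOW conflicts found.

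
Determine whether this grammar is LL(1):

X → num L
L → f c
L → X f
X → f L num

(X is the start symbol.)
No. Predict set conflict for L: { 'f' }

Relevant sets:
  FIRST(X) = { 'f', 'num' }

For X:
  PREDICT(X → num L) = { 'num' }
  PREDICT(X → f L num) = { 'f' }
For L:
  PREDICT(L → f c) = { 'f' }
  PREDICT(L → X f) = { 'f', 'num' }

Conflict found: Predict set conflict for L: { 'f' }
The grammar is NOT LL(1).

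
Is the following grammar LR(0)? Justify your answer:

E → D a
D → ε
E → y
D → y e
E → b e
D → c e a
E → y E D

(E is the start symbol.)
A grammar is LR(0) if no state in the canonical LR(0) collection has:
  - both a shift item (dot before a terminal) and a complete item (shift-reduce conflict), or
  - two or more complete items (reduce-reduce conflict; the accept item [E' → E .] counts as a complete item here).

Augment with E' → E and build the canonical LR(0) collection (I0 = CLOSURE({[E' → . E]}), then GOTO on every symbol after a dot until no new states appear). It has 14 states:
  I0: { [D → . c e a], [D → . y e], [D → .], [E → . D a], [E → . b e], [E → . y E D], [E → . y], [E' → . E] }  — shift, reduce
  I1: { [E → D . a] }  — shift
  I2: { [E' → E .] }  — accept
  I3: { [E → b . e] }  — shift
  I4: { [D → c . e a] }  — shift
  I5: { [D → . c e a], [D → . y e], [D → .], [D → y . e], [E → . D a], [E → . b e], [E → . y E D], [E → . y], [E → y . E D], [E → y .] }  — shift, 2 reduces
  I6: { [D → . c e a], [D → . y e], [D → .], [E → y E . D] }  — shift, reduce
  I7: { [D → y e .] }  — reduce
  I8: { [E → y E D .] }  — reduce
  I9: { [D → y . e] }  — shift
  I10: { [D → c e . a] }  — shift
  I11: { [D → c e a .] }  — reduce
  I12: { [E → b e .] }  — reduce
  I13: { [E → D a .] }  — reduce

Conflict in state I0:
  Shift-reduce conflict between [D → .] and [D → . c e a]
So the grammar is NOT LR(0).

Answer: No. Shift-reduce conflict between [D → .] and [D → . c e a]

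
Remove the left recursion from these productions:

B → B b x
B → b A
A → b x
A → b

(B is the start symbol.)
B → b A B'
B' → b x B'
B' → ε
A → b x
A → b

B is directly left-recursive. The standard transformation for
  A → A α₁ | ... | A α_m | β₁ | ... | β_n
is
  A  → β₁ A' | ... | β_n A'
  A' → α₁ A' | ... | α_m A' | ε

B → b A becomes B → b A B'
B → B b x becomes B' → b x B'
Add B' → ε

Productions for other non-terminals are unchanged:
  A → b x
  A → b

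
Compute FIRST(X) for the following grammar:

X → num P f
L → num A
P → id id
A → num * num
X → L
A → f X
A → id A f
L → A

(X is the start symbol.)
FIRST sets of the other non-terminals involved (by the same procedure, iterated to a fixed point):
  FIRST(L) = { 'f', 'id', 'num' }

From X → num P f:
  - num is a terminal: add 'num' and stop
From X → L:
  - L is a non-terminal: add FIRST(L) \ {ε} = { 'f', 'id', 'num' }
    L is not nullable, so stop

Collecting: FIRST(X) = { 'f', 'id', 'num' }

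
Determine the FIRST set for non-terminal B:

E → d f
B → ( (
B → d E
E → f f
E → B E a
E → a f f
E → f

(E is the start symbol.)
From B → ( (:
  - '(' is a terminal: add '(' and stop
From B → d E:
  - d is a terminal: add 'd' and stop

Collecting: FIRST(B) = { '(', 'd' }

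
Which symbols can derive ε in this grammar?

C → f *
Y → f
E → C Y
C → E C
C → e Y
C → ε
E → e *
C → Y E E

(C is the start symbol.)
{ 'C' }

ε-productions: C → ε
So C is immediately nullable.
No further non-terminal can be added: every production for the remaining non-terminals contains a terminal or a non-nullable non-terminal.
Nullable = { 'C' }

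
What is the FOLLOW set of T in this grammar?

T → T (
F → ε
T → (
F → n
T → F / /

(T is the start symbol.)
{ $, '(' }

T is the start symbol, so $ ∈ FOLLOW(T).
In T → T (: T is followed by '(', add FIRST('(') \ {ε} = { '(' }

Taking the union: FOLLOW(T) = { $, '(' }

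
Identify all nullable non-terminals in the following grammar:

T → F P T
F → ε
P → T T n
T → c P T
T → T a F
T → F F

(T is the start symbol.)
ε-productions: F → ε
So F is immediately nullable.
T → F F: every symbol on the right is nullable, so T is nullable too.
No further non-terminal can be added: every production for the remaining non-terminals contains a terminal or a non-nullable non-terminal.
Nullable = { 'F', 'T' }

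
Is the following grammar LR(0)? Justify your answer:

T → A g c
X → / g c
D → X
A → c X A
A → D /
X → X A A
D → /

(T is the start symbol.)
A grammar is LR(0) if no state in the canonical LR(0) collection has:
  - both a shift item (dot before a terminal) and a complete item (shift-reduce conflict), or
  - two or more complete items (reduce-reduce conflict; the accept item [T' → T .] counts as a complete item here).

Augment with T' → T and build the canonical LR(0) collection (I0 = CLOSURE({[T' → . T]}), then GOTO on every symbol after a dot until no new states appear). It has 17 states:
  I0: { [A → . D /], [A → . c X A], [D → . /], [D → . X], [T → . A g c], [T' → . T], [X → . / g c], [X → . X A A] }  — shift
  I1: { [D → / .], [X → / . g c] }  — shift, reduce
  I2: { [T → A . g c] }  — shift
  I3: { [A → D . /] }  — shift
  I4: { [T' → T .] }  — accept
  I5: { [A → . D /], [A → . c X A], [D → . /], [D → . X], [D → X .], [X → . / g c], [X → . X A A], [X → X . A A] }  — shift, reduce
  I6: { [A → c . X A], [X → . / g c], [X → . X A A] }  — shift
  I7: { [X → / . g c] }  — shift
  I8: { [A → . D /], [A → . c X A], [A → c X . A], [D → . /], [D → . X], [X → . / g c], [X → . X A A], [X → X . A A] }  — shift
  I9: { [A → . D /], [A → . c X A], [A → c X A .], [D → . /], [D → . X], [X → . / g c], [X → . X A A], [X → X A . A] }  — shift, reduce
  I10: { [X → X A A .] }  — reduce
  I11: { [X → / g . c] }  — shift
  I12: { [X → / g c .] }  — reduce
  I13: { [A → . D /], [A → . c X A], [D → . /], [D → . X], [X → . / g c], [X → . X A A], [X → X A . A] }  — shift
  I14: { [A → D / .] }  — reduce
  I15: { [T → A g . c] }  — shift
  I16: { [T → A g c .] }  — reduce

Conflict in state I1:
  Shift-reduce conflict between [D → / .] and [X → / . g c]
So the grammar is NOT LR(0).

Answer: No. Shift-reduce conflict between [D → / .] and [X → / . g c]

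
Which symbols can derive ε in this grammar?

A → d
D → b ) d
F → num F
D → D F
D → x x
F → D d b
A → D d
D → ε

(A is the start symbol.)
A non-terminal is nullable if it can derive ε (the empty string): either it has an ε-production, or it has a production whose right-hand side consists entirely of nullable non-terminals.

ε-productions: D → ε
So D is immediately nullable.
No further non-terminal can be added: every production for the remaining non-terminals contains a terminal or a non-nullable non-terminal.
Nullable = { 'D' }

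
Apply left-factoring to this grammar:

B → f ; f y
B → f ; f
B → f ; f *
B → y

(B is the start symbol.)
B → f ; f B'
B' → y
B' → ε
B' → *
B → y

Left-factoring transforms A → αβ₁ | αβ₂ into A → αA' and A' → β₁ | β₂
(α is the longest common prefix among the alternatives). Repeat until
no nonterminal has two alternatives with a common prefix.

Round 1: B has alternatives sharing prefix 'f ; f'. Introduce B': B → f ; f B'
  Add: B' → y
  Add: B' → ε
  Add: B' → *

No remaining common prefixes — done.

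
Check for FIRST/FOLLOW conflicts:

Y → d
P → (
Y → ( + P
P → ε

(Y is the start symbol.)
No FIRST/FOLLOW conflicts.

Nullable non-terminals: P.

P: nullable alternative(s) P → ε; FOLLOW(P) = { $ }
  P → (: FIRST \ {ε} = { '(' } — disjoint from FOLLOW(P)
  P → ε: FIRST \ {ε} = { } — this is the only nullable alternative, skip

Y has no nullable alternative, so no FIRST/FOLLOW check is needed there.

No FIRST/FOLLOW conflicts found.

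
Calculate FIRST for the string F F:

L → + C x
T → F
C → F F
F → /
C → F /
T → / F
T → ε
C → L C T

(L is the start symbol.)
{ '/' }

FIRST sets of the non-terminals involved (from the grammar, by fixed-point iteration):
  FIRST(F) = { '/' }

To compute FIRST(F F), process the symbols left to right:
Symbol F is a non-terminal. Add FIRST(F) \ {ε} = { '/' }
F is not nullable (ε ∉ FIRST(F)), so stop here.
FIRST(F F) = { '/' }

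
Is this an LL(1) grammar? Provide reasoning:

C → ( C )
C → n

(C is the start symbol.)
Yes, the grammar is LL(1).

A grammar is LL(1) if for each non-terminal N with multiple productions, the predict sets of those productions are pairwise disjoint, where PREDICT(N → α) = (FIRST(α) \ {ε}) ∪ (FOLLOW(N) if α ⇒* ε).

For C:
  PREDICT(C → '(' C ')') = { '(' }
  PREDICT(C → n) = { 'n' }

All predict sets are disjoint. The grammar IS LL(1).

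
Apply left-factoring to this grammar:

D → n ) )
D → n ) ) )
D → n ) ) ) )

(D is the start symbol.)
D → n ) ) D'
D' → ε
D' → ) D''
D'' → ε
D'' → )

Left-factoring transforms A → αβ₁ | αβ₂ into A → αA' and A' → β₁ | β₂
(α is the longest common prefix among the alternatives). Repeat until
no nonterminal has two alternatives with a common prefix.

Round 1: D has alternatives sharing prefix 'n ) )'. Introduce D': D → n ) ) D'
  Add: D' → ε
  Add: D' → )
  Add: D' → ) )

Round 2: D' has alternatives sharing prefix ')'. Introduce D'': D' → ) D''
  Add: D'' → ε
  Add: D'' → )

No remaining common prefixes — done.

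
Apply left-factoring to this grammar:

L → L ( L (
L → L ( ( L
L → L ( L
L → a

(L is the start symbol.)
L → L ( L'
L' → L L''
L'' → (
L'' → ε
L' → ( L
L → a

Left-factoring transforms A → αβ₁ | αβ₂ into A → αA' and A' → β₁ | β₂
(α is the longest common prefix among the alternatives). Repeat until
no nonterminal has two alternatives with a common prefix.

Round 1: L has alternatives sharing prefix 'L ('. Introduce L': L → L ( L'
  Add: L' → L (
  Add: L' → ( L
  Add: L' → L

Round 2: L' has alternatives sharing prefix 'L'. Introduce L'': L' → L L''
  Add: L'' → (
  Add: L'' → ε

No remaining common prefixes — done.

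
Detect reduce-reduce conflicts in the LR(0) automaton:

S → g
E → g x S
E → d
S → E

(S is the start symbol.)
No reduce-reduce conflicts

A reduce-reduce conflict occurs when an LR(0) state has two complete items [A → α .] and [B → β .] — both call for a reduction, and with no lookahead the parser cannot choose between them.

Augment with S' → S and build the canonical LR(0) collection (I0 = CLOSURE({[S' → . S]}), then GOTO on every symbol after a dot until no new states appear). It has 7 states:
  I0: { [E → . d], [E → . g x S], [S → . E], [S → . g], [S' → . S] }  — shift
  I1: { [S → E .] }  — reduce
  I2: { [S' → S .] }  — accept
  I3: { [E → d .] }  — reduce
  I4: { [E → g . x S], [S → g .] }  — shift, reduce
  I5: { [E → . d], [E → . g x S], [E → g x . S], [S → . E], [S → . g] }  — shift
  I6: { [E → g x S .] }  — reduce

No state contains more than one complete item.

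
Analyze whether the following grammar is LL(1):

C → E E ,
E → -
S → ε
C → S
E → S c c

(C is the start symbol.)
A grammar is LL(1) if for each non-terminal N with multiple productions, the predict sets of those productions are pairwise disjoint, where PREDICT(N → α) = (FIRST(α) \ {ε}) ∪ (FOLLOW(N) if α ⇒* ε).

Relevant sets:
  FIRST(E) = { '-', 'c' }
  FIRST(S) = { ε }
  FOLLOW(C) = { $ }

For C:
  PREDICT(C → E E ',') = { '-', 'c' }
  PREDICT(C → S) = { $ }
For E:
  PREDICT(E → '-') = { '-' }
  PREDICT(E → S c c) = { 'c' }
S has a single production, so nothing to check there.

All predict sets are disjoint. The grammar IS LL(1).

Answer: Yes, the grammar is LL(1).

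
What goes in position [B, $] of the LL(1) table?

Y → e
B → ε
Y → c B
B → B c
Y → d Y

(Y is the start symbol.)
B → ε

To find M[B, $], we find productions for B where $ is in the predict set (PREDICT(N → α) = (FIRST(α) \ {ε}) ∪ (FOLLOW(N) if α ⇒* ε)).

Relevant sets:
  FIRST(B) = { 'c', ε }
  FOLLOW(B) = { $, 'c' }

B → ε: PREDICT = { $, 'c' }
  $ is in predict set, so this production goes in M[B, $]
B → B c: PREDICT = { 'c' }

M[B, $] = B → ε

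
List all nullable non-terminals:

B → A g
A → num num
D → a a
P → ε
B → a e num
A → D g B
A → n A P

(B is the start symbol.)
A non-terminal is nullable if it can derive ε (the empty string): either it has an ε-production, or it has a production whose right-hand side consists entirely of nullable non-terminals.

ε-productions: P → ε
So P is immediately nullable.
No further non-terminal can be added: every production for the remaining non-terminals contains a terminal or a non-nullable non-terminal.
Nullable = { 'P' }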